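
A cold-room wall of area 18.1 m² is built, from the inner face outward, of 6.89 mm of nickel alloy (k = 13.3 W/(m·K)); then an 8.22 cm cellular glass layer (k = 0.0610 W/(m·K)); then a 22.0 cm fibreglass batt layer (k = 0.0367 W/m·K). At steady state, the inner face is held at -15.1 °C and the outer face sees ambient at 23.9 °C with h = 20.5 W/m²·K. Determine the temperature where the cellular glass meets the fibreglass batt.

Series thermal resistances, inner to outer:
  R_nickel alloy = L/(kA) = 0.00689/(13.3·18.1) = 2.862×10^-5 K/W
  R_cellular glass = L/(kA) = 0.0822/(0.0610·18.1) = 0.07445 K/W
  R_fibreglass batt = L/(kA) = 0.220/(0.0367·18.1) = 0.3312 K/W
  R_conv,out = 1/(hA) = 1/(20.5·18.1) = 0.002695 K/W
ΣR = 2.862×10^-5 + 0.07445 + 0.3312 + 0.002695 = 0.4084 K/W
Q = ΔT/ΣR = (-15.1 °C − 23.9 °C)/0.4084 = -95.49 W
From the inner boundary to the cellular glass/fibreglass batt interface, ΣR_partial = 0.07448 K/W.
T_interface = T_in − Q·ΣR_partial = -15.1 °C − (-95.49)(0.07448) = -7.99 °C

T = -7.99 °C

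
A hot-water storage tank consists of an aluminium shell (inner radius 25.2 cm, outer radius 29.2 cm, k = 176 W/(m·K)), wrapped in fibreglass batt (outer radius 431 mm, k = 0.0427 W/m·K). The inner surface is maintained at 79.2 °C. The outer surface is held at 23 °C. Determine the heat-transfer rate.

Resistance network (inner→outer):
  R_aluminium = (1/0.252 − 1/0.292)/(4πk) = 0.5436/(4π·176) = 2.458×10^-4 K/W
  R_fibreglass batt = (1/0.292 − 1/0.431)/(4πk) = 1.104/(4π·0.0427) = 2.058 K/W
ΣR = 2.458×10^-4 + 2.058 = 2.058 K/W
Q = ΔT/ΣR = (79.2 °C − 23 °C)/2.058 = 27.3 W

Q = 27.3 W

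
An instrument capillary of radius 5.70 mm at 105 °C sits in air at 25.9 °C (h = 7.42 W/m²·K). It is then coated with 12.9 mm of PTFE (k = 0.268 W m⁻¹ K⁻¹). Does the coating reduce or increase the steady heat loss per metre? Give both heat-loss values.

Critical radius for a cylinder: r_cr = k/h = 0.0361 m = 3.61 cm.
Outer radius after coating: r₂ = 0.00570 + 0.0129 = 0.01860 m.
Since r₁ < r_cr and r₂ ≤ r_cr, the coating moves toward the maximum at r_cr — heat loss rises.
Bare: R = 1/(2πr₁h) = 3.763 m·K/W; Q = 79.1/3.763 = 21.0 W/m.
Coated: R = R_cond + R_conv = 1.856 m·K/W; Q = 79.1/1.856 = 42.6 W/m.

increases: 21.0 → 42.6 W/m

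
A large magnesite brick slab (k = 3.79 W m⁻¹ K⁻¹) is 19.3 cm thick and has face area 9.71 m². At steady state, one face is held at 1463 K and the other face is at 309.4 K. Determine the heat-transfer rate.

Q = kA·ΔT/L = 3.79 × 9.71 × |1463 K − 309.4 K| / 0.193 = 2.20×10^5 W

Q = 220 kW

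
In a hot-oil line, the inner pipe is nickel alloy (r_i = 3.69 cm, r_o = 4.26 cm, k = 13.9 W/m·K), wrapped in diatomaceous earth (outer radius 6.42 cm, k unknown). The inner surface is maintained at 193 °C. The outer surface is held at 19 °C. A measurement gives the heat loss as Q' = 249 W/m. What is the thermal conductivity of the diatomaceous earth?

ΣR = ΔT/Q' = |193 − 19|/249 = 0.6988 m·K/W
Known resistances:
  R'_nickel alloy = ln(0.0426/0.0369)/(2πk) = 0.1436/(2π·13.9) = 0.001645 m·K/W
R_diatomaceous earth = ΣR − ΣR_known = 0.6988 − 0.001645 = 0.6972 m·K/W
ln(r₂/r₁)/(2πk) = 0.6972 ⇒ k = 0.4101/(2π·0.6972) = 0.0936 W/m·K

k = 0.0936 W/m·K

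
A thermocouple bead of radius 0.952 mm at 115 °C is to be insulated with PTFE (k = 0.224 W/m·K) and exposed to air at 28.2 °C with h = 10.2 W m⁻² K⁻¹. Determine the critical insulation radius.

For a sphere, r_cr = 2k_ins/h = 2·0.224/10.2 = 0.0439 m = 4.39 cm

r_cr = 4.39 cm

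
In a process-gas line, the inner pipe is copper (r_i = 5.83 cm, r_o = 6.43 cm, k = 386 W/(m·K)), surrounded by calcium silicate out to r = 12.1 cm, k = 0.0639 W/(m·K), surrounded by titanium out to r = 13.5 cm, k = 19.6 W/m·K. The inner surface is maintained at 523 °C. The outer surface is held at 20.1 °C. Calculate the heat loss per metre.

Q' = 319 W/m

Resistance network (inner→outer):
  R'_copper = ln(0.0643/0.0583)/(2πk) = 0.09796/(2π·386) = 4.039×10^-5 m·K/W
  R'_calcium silicate = ln(0.121/0.0643)/(2πk) = 0.6322/(2π·0.0639) = 1.575 m·K/W
  R'_titanium = ln(0.135/0.121)/(2πk) = 0.1095/(2π·19.6) = 8.890×10^-4 m·K/W
ΣR = 4.039×10^-5 + 1.575 + 8.890×10^-4 = 1.576 m·K/W
Q' = ΔT/ΣR = (523 °C − 20.1 °C)/1.576 = 319 W/m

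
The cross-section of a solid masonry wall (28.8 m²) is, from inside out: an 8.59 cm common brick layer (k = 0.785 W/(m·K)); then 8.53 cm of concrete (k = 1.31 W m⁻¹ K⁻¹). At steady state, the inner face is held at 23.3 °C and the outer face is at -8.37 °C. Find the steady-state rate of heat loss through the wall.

Resistance network (inner→outer):
  R_common brick = L/(kA) = 0.0859/(0.785·28.8) = 0.003800 K/W
  R_concrete = L/(kA) = 0.0853/(1.31·28.8) = 0.002261 K/W
ΣR = 0.003800 + 0.002261 = 0.006061 K/W
Q = ΔT/ΣR = (23.3 °C − -8.37 °C)/0.006061 = 5230 W

Q = 5230 W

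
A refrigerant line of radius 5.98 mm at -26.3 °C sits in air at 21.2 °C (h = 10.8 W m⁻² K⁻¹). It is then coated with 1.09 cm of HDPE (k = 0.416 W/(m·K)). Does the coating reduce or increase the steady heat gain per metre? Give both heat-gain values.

Critical radius for a cylinder: r_cr = k/h = 0.0385 m = 3.85 cm.
Outer radius after coating: r₂ = 0.00598 + 0.0109 = 0.01688 m.
Since r₁ < r_cr and r₂ ≤ r_cr, the coating moves toward the maximum at r_cr — heat gain rises.
Bare: R = 1/(2πr₁h) = 2.464 m·K/W; Q = 47.5/2.464 = 19.3 W/m.
Coated: R = R_cond + R_conv = 1.270 m·K/W; Q = 47.5/1.270 = 37.4 W/m.

increases: 19.3 → 37.4 W/m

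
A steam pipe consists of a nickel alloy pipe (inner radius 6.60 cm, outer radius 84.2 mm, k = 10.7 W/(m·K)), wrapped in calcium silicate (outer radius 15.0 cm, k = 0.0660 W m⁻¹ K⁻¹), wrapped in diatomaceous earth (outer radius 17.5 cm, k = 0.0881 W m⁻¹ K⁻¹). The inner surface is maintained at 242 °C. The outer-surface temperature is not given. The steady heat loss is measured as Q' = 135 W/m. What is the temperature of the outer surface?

T_out = 15.9 °C

Sum the resistances:
  R'_nickel alloy = ln(0.0842/0.0660)/(2πk) = 0.2435/(2π·10.7) = 0.003622 m·K/W
  R'_calcium silicate = ln(0.150/0.0842)/(2πk) = 0.5774/(2π·0.0660) = 1.392 m·K/W
  R'_diatomaceous earth = ln(0.175/0.150)/(2πk) = 0.1542/(2π·0.0881) = 0.2785 m·K/W
ΣR = 1.675 m·K/W
ΔT = Q'·ΣR = 135 × 1.675 = 226.1 K
Heat flows outward, so T_out = T_in − ΔT = 242 − 226.1 = 15.9 °C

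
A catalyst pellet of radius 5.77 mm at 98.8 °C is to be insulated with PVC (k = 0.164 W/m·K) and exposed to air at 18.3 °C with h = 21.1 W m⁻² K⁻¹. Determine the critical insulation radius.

For a sphere, r_cr = 2k_ins/h = 2·0.164/21.1 = 0.0155 m = 1.55 cm

r_cr = 1.55 cm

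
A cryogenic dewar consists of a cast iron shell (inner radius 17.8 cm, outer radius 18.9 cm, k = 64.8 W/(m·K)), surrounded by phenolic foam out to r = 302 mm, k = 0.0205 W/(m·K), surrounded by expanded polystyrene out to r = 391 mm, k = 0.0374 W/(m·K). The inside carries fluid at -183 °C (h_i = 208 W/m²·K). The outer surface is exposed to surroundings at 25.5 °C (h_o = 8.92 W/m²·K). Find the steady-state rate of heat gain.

Resistance network (inner→outer):
  R_conv,in = 1/(4πr²h) = 1/(4π·0.178²·208) = 0.01207 K/W
  R_cast iron = (1/0.178 − 1/0.189)/(4πk) = 0.3270/(4π·64.8) = 4.015×10^-4 K/W
  R_phenolic foam = (1/0.189 − 1/0.302)/(4πk) = 1.980/(4π·0.0205) = 7.685 K/W
  R_expanded polystyrene = (1/0.302 − 1/0.391)/(4πk) = 0.7537/(4π·0.0374) = 1.604 K/W
  R_conv,out = 1/(4πr²h) = 1/(4π·0.391²·8.92) = 0.05835 K/W
ΣR = 0.01207 + 4.015×10^-4 + 7.685 + 1.604 + 0.05835 = 9.360 K/W
Q = ΔT/ΣR = (-183 °C − 25.5 °C)/9.360 = -22.3 W
(Negative Q ⇒ heat flows inward; heat gain = 22.3 W.)

Q = 22.3 W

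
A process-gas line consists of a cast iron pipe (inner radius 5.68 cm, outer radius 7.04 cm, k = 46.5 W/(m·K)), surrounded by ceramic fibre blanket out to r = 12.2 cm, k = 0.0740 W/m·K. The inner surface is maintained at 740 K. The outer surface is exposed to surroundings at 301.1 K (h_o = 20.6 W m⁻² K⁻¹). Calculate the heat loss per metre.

Treat each layer as a resistance in series:
  R'_cast iron = ln(0.0704/0.0568)/(2πk) = 0.2147/(2π·46.5) = 7.347×10^-4 m·K/W
  R'_ceramic fibre blanket = ln(0.122/0.0704)/(2πk) = 0.5498/(2π·0.0740) = 1.183 m·K/W
  R'_conv,out = 1/(2πr h) = 1/(2π·0.122·20.6) = 0.06333 m·K/W
ΣR = 7.347×10^-4 + 1.183 + 0.06333 = 1.247 m·K/W
Q' = ΔT/ΣR = (740 K − 301.1 K)/1.247 = 352 W/m

Q' = 352 W/m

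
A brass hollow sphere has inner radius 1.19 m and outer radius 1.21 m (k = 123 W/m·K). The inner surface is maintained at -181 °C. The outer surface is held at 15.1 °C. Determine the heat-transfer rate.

Q = 4πk·ΔT/(1/r₁ − 1/r₂) = 4π × 123 × 196.1 / (1/1.19 − 1/1.21) = 2.18×10^7 W

Q = 2.18×10^7 W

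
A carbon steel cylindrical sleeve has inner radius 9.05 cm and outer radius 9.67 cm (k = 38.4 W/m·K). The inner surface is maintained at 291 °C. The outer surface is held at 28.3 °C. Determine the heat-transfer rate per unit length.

Q' = 2πk·ΔT/ln(r₂/r₁) = 2π × 38.4 × 262.7 / ln(0.0967/0.0905) = 9.57×10^5 W/m

Q' = 957 kW/m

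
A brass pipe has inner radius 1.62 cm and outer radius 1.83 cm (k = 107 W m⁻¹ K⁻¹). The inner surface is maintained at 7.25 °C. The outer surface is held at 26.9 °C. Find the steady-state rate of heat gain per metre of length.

Q' = 2πk·ΔT/ln(r₂/r₁) = 2π × 107 × 19.65 / ln(0.0183/0.0162) = 1.08×10^5 W/m

Q' = 108 kW/m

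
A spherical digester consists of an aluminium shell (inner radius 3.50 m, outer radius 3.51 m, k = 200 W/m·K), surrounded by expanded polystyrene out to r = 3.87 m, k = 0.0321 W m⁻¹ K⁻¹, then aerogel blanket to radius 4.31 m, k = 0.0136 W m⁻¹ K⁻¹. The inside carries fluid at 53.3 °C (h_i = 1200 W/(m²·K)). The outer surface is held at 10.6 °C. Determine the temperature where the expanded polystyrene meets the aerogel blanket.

Resistance network (inner→outer):
  R_conv,in = 1/(4πr²h) = 1/(4π·3.50²·1200) = 5.413×10^-6 K/W
  R_aluminium = (1/3.50 − 1/3.51)/(4πk) = 8.140×10^-4/(4π·200) = 3.239×10^-7 K/W
  R_expanded polystyrene = (1/3.51 − 1/3.87)/(4πk) = 0.02650/(4π·0.0321) = 0.06570 K/W
  R_aerogel blanket = (1/3.87 − 1/4.31)/(4πk) = 0.02638/(4π·0.0136) = 0.1544 K/W
ΣR = 5.413×10^-6 + 3.239×10^-7 + 0.06570 + 0.1544 = 0.2201 K/W
Q = ΔT/ΣR = (53.3 °C − 10.6 °C)/0.2201 = 194.0 W
From the inner boundary to the expanded polystyrene/aerogel blanket interface, ΣR_partial = 0.06571 K/W.
T_interface = T_in − Q·ΣR_partial = 53.3 °C − (194.0)(0.06571) = 40.6 °C

T = 40.6 °C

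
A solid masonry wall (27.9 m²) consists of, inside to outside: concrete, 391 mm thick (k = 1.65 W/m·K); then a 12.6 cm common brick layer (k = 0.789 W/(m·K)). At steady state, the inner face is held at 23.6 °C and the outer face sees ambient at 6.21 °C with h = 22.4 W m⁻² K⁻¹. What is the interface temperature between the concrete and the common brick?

Resistance network (inner→outer):
  R_concrete = L/(kA) = 0.391/(1.65·27.9) = 0.008494 K/W
  R_common brick = L/(kA) = 0.126/(0.789·27.9) = 0.005724 K/W
  R_conv,out = 1/(hA) = 1/(22.4·27.9) = 0.001600 K/W
ΣR = 0.008494 + 0.005724 + 0.001600 = 0.01582 K/W
Q = ΔT/ΣR = (23.6 °C − 6.21 °C)/0.01582 = 1099 W
From the inner boundary to the concrete/common brick interface, ΣR_partial = 0.008494 K/W.
T_interface = T_in − Q·ΣR_partial = 23.6 °C − (1099)(0.008494) = 14.3 °C

T = 14.3 °C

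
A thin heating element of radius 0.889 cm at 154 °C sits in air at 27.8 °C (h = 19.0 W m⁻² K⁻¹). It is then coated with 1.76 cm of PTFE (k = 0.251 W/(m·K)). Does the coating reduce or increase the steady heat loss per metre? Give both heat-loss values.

reduces: 134 → 125 W/m

Critical radius for a cylinder: r_cr = k/h = 0.0132 m = 1.32 cm.
Outer radius after coating: r₂ = 0.00889 + 0.0176 = 0.02649 m.
r₁ < r_cr < r₂: heat loss rises to a maximum at r_cr then falls. Whether the coating helps depends on whether Q(r₂) has dropped back below Q(r₁).
Bare: R = 1/(2πr₁h) = 0.9422 m·K/W; Q = 126.2/0.9422 = 134 W/m.
Coated: R = R_cond + R_conv = 1.009 m·K/W; Q = 126.2/1.009 = 125 W/m.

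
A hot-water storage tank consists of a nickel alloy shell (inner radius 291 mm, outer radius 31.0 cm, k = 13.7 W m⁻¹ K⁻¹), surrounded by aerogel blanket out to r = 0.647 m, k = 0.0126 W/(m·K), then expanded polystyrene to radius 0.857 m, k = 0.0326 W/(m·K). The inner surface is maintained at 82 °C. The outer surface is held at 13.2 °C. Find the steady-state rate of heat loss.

Q = 5.96 W

Resistance network (inner→outer):
  R_nickel alloy = (1/0.291 − 1/0.310)/(4πk) = 0.2106/(4π·13.7) = 0.001223 K/W
  R_aerogel blanket = (1/0.310 − 1/0.647)/(4πk) = 1.680/(4π·0.0126) = 10.61 K/W
  R_expanded polystyrene = (1/0.647 − 1/0.857)/(4πk) = 0.3787/(4π·0.0326) = 0.9245 K/W
ΣR = 0.001223 + 10.61 + 0.9245 = 11.54 K/W
Q = ΔT/ΣR = (82 °C − 13.2 °C)/11.54 = 5.96 W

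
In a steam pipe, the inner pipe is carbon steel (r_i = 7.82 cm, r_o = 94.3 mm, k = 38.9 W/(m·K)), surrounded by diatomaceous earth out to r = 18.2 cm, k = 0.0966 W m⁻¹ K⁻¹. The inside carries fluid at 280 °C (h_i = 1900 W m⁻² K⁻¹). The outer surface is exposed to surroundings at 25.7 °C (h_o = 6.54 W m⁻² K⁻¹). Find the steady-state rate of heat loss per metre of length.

Q' = 209 W/m

Resistance network (inner→outer):
  R'_conv,in = 1/(2πr h) = 1/(2π·0.0782·1900) = 0.001071 m·K/W
  R'_carbon steel = ln(0.0943/0.0782)/(2πk) = 0.1872/(2π·38.9) = 7.660×10^-4 m·K/W
  R'_diatomaceous earth = ln(0.182/0.0943)/(2πk) = 0.6575/(2π·0.0966) = 1.083 m·K/W
  R'_conv,out = 1/(2πr h) = 1/(2π·0.182·6.54) = 0.1337 m·K/W
ΣR = 0.001071 + 7.660×10^-4 + 1.083 + 0.1337 = 1.219 m·K/W
Q' = ΔT/ΣR = (280 °C − 25.7 °C)/1.219 = 209 W/m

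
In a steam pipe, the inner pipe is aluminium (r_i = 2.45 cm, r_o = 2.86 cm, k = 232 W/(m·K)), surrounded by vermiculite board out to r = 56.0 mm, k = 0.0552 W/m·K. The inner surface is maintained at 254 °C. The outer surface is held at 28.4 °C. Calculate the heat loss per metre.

Q' = 116 W/m

Series thermal resistances, inner to outer:
  R'_aluminium = ln(0.0286/0.0245)/(2πk) = 0.1547/(2π·232) = 1.061×10^-4 m·K/W
  R'_vermiculite board = ln(0.0560/0.0286)/(2πk) = 0.6719/(2π·0.0552) = 1.937 m·K/W
ΣR = 1.061×10^-4 + 1.937 = 1.937 m·K/W
Q' = ΔT/ΣR = (254 °C − 28.4 °C)/1.937 = 116 W/m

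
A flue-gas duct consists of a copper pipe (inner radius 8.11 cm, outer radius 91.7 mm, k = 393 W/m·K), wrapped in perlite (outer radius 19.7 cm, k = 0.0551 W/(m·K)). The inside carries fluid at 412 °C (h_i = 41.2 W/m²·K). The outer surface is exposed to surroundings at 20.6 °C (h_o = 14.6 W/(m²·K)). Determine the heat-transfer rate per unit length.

Q' = 169 W/m

Resistance network (inner→outer):
  R'_conv,in = 1/(2πr h) = 1/(2π·0.0811·41.2) = 0.04763 m·K/W
  R'_copper = ln(0.0917/0.0811)/(2πk) = 0.1228/(2π·393) = 4.975×10^-5 m·K/W
  R'_perlite = ln(0.197/0.0917)/(2πk) = 0.7647/(2π·0.0551) = 2.209 m·K/W
  R'_conv,out = 1/(2πr h) = 1/(2π·0.197·14.6) = 0.05534 m·K/W
ΣR = 0.04763 + 4.975×10^-5 + 2.209 + 0.05534 = 2.312 m·K/W
Q' = ΔT/ΣR = (412 °C − 20.6 °C)/2.312 = 169 W/m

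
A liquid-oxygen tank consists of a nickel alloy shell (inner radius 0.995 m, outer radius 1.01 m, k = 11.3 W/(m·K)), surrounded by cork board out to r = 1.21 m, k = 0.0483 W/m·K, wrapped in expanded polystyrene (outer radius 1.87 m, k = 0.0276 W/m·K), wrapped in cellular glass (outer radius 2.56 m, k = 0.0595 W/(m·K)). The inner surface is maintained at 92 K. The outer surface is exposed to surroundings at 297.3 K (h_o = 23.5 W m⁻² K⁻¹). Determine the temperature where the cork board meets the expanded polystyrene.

Treat each layer as a resistance in series:
  R_nickel alloy = (1/0.995 − 1/1.01)/(4πk) = 0.01493/(4π·11.3) = 1.051×10^-4 K/W
  R_cork board = (1/1.01 − 1/1.21)/(4πk) = 0.1637/(4π·0.0483) = 0.2696 K/W
  R_expanded polystyrene = (1/1.21 − 1/1.87)/(4πk) = 0.2917/(4π·0.0276) = 0.8410 K/W
  R_cellular glass = (1/1.87 − 1/2.56)/(4πk) = 0.1441/(4π·0.0595) = 0.1928 K/W
  R_conv,out = 1/(4πr²h) = 1/(4π·2.56²·23.5) = 5.167×10^-4 K/W
ΣR = 1.051×10^-4 + 0.2696 + 0.8410 + 0.1928 + 5.167×10^-4 = 1.304 K/W
Q = ΔT/ΣR = (92 K − 297.3 K)/1.304 = -157.4 W
From the inner boundary to the cork board/expanded polystyrene interface, ΣR_partial = 0.2697 K/W.
T_interface = T_in − Q·ΣR_partial = 92 K − (-157.4)(0.2697) = 134 K

T = 134 K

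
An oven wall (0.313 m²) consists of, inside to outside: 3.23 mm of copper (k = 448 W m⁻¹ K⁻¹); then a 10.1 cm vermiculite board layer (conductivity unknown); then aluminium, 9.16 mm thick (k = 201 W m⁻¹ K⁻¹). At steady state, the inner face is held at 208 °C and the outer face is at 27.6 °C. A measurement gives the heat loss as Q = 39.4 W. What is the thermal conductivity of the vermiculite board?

k = 0.0705 W/m·K

ΣR = ΔT/Q = |208 − 27.6|/39.4 = 4.579 K/W
Known resistances:
  R_copper = L/(kA) = 0.00323/(448·0.313) = 2.303×10^-5 K/W
  R_aluminium = L/(kA) = 0.00916/(201·0.313) = 1.456×10^-4 K/W
R_vermiculite board = ΣR − ΣR_known = 4.579 − 1.686×10^-4 = 4.579 K/W
L/(kA) = 4.579 ⇒ k = 0.101/(4.579·0.313) = 0.0705 W/m·K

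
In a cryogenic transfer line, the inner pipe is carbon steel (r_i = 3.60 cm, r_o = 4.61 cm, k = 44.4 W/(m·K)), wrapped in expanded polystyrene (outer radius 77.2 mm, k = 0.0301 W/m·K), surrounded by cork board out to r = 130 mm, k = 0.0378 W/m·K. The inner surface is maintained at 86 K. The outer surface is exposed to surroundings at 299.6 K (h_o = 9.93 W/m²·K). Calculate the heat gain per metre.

Q' = 42.3 W/m

Series thermal resistances, inner to outer:
  R'_carbon steel = ln(0.0461/0.0360)/(2πk) = 0.2473/(2π·44.4) = 8.864×10^-4 m·K/W
  R'_expanded polystyrene = ln(0.0772/0.0461)/(2πk) = 0.5156/(2π·0.0301) = 2.726 m·K/W
  R'_cork board = ln(0.130/0.0772)/(2πk) = 0.5211/(2π·0.0378) = 2.194 m·K/W
  R'_conv,out = 1/(2πr h) = 1/(2π·0.130·9.93) = 0.1233 m·K/W
ΣR = 8.864×10^-4 + 2.726 + 2.194 + 0.1233 = 5.044 m·K/W
Q' = ΔT/ΣR = (86 K − 299.6 K)/5.044 = -42.3 W/m
(Negative Q' ⇒ heat flows inward; heat gain = 42.3 W/m.)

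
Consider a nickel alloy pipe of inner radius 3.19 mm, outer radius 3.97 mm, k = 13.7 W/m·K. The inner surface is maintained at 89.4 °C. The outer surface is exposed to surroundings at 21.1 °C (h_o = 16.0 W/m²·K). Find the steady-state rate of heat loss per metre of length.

Q' = 27.2 W/m

Treat each layer as a resistance in series:
  R'_nickel alloy = ln(0.00397/0.00319)/(2πk) = 0.2187/(2π·13.7) = 0.002541 m·K/W
  R'_conv,out = 1/(2πr h) = 1/(2π·0.00397·16.0) = 2.506 m·K/W
ΣR = 0.002541 + 2.506 = 2.509 m·K/W
Q' = ΔT/ΣR = (89.4 °C − 21.1 °C)/2.509 = 27.2 W/m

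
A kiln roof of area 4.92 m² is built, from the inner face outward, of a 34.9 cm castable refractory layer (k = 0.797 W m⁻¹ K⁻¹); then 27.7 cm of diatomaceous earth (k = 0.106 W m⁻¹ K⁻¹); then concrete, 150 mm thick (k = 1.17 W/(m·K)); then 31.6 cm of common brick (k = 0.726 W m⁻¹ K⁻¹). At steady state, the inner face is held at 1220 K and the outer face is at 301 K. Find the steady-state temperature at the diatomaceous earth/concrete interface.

Resistance network (inner→outer):
  R_castable refractory = L/(kA) = 0.349/(0.797·4.92) = 0.08900 K/W
  R_diatomaceous earth = L/(kA) = 0.277/(0.106·4.92) = 0.5311 K/W
  R_concrete = L/(kA) = 0.150/(1.17·4.92) = 0.02606 K/W
  R_common brick = L/(kA) = 0.316/(0.726·4.92) = 0.08847 K/W
ΣR = 0.08900 + 0.5311 + 0.02606 + 0.08847 = 0.7346 K/W
Q = ΔT/ΣR = (1220 K − 301 K)/0.7346 = 1251 W
From the inner boundary to the diatomaceous earth/concrete interface, ΣR_partial = 0.6201 K/W.
T_interface = T_in − Q·ΣR_partial = 1220 K − (1251)(0.6201) = 444 K

T = 444 K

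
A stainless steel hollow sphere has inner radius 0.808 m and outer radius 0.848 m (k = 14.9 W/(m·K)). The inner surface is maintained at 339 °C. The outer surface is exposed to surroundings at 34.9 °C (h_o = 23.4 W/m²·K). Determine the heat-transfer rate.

Treat each layer as a resistance in series:
  R_stainless steel = (1/0.808 − 1/0.848)/(4πk) = 0.05838/(4π·14.9) = 3.118×10^-4 K/W
  R_conv,out = 1/(4πr²h) = 1/(4π·0.848²·23.4) = 0.004729 K/W
ΣR = 3.118×10^-4 + 0.004729 = 0.005041 K/W
Q = ΔT/ΣR = (339 °C − 34.9 °C)/0.005041 = 60300 W

Q = 60.3 kW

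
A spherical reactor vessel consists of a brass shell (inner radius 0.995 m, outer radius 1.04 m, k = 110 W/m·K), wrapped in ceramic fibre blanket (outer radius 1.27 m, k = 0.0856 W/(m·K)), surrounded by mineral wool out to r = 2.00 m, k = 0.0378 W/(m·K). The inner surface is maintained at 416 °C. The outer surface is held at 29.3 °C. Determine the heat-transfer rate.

Q = 504 W

Treat each layer as a resistance in series:
  R_brass = (1/0.995 − 1/1.04)/(4πk) = 0.04349/(4π·110) = 3.146×10^-5 K/W
  R_ceramic fibre blanket = (1/1.04 − 1/1.27)/(4πk) = 0.1741/(4π·0.0856) = 0.1619 K/W
  R_mineral wool = (1/1.27 − 1/2.00)/(4πk) = 0.2874/(4π·0.0378) = 0.6050 K/W
ΣR = 3.146×10^-5 + 0.1619 + 0.6050 = 0.7669 K/W
Q = ΔT/ΣR = (416 °C − 29.3 °C)/0.7669 = 504 W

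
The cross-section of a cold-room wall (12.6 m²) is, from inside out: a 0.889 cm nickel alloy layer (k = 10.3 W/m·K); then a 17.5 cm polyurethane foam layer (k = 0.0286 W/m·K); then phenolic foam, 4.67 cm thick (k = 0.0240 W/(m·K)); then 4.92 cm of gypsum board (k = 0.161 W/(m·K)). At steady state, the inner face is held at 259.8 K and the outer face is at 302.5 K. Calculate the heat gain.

Series thermal resistances, inner to outer:
  R_nickel alloy = L/(kA) = 0.00889/(10.3·12.6) = 6.850×10^-5 K/W
  R_polyurethane foam = L/(kA) = 0.175/(0.0286·12.6) = 0.4856 K/W
  R_phenolic foam = L/(kA) = 0.0467/(0.0240·12.6) = 0.1544 K/W
  R_gypsum board = L/(kA) = 0.0492/(0.161·12.6) = 0.02425 K/W
ΣR = 6.850×10^-5 + 0.4856 + 0.1544 + 0.02425 = 0.6643 K/W
Q = ΔT/ΣR = (259.8 K − 302.5 K)/0.6643 = -64.3 W
(Negative Q ⇒ heat flows inward; heat gain = 64.3 W.)

Q = 64.3 W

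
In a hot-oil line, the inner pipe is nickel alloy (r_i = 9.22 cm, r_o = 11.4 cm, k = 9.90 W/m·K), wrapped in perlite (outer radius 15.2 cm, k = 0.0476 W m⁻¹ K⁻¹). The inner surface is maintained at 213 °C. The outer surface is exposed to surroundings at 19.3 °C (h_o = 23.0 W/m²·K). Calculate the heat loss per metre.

Treat each layer as a resistance in series:
  R'_nickel alloy = ln(0.114/0.0922)/(2πk) = 0.2122/(2π·9.90) = 0.003412 m·K/W
  R'_perlite = ln(0.152/0.114)/(2πk) = 0.2877/(2π·0.0476) = 0.9619 m·K/W
  R'_conv,out = 1/(2πr h) = 1/(2π·0.152·23.0) = 0.04552 m·K/W
ΣR = 0.003412 + 0.9619 + 0.04552 = 1.011 m·K/W
Q' = ΔT/ΣR = (213 °C − 19.3 °C)/1.011 = 192 W/m

Q' = 192 W/m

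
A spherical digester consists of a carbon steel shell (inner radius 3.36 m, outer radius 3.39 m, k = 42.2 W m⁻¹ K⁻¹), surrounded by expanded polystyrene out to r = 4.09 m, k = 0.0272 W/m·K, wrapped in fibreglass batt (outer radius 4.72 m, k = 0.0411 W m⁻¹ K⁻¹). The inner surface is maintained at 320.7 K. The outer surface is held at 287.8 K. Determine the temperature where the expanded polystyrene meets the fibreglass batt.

T = 297.7 K

Resistance network (inner→outer):
  R_carbon steel = (1/3.36 − 1/3.39)/(4πk) = 0.002634/(4π·42.2) = 4.967×10^-6 K/W
  R_expanded polystyrene = (1/3.39 − 1/4.09)/(4πk) = 0.05049/(4π·0.0272) = 0.1477 K/W
  R_fibreglass batt = (1/4.09 − 1/4.72)/(4πk) = 0.03263/(4π·0.0411) = 0.06319 K/W
ΣR = 4.967×10^-6 + 0.1477 + 0.06319 = 0.2109 K/W
Q = ΔT/ΣR = (320.7 K − 287.8 K)/0.2109 = 156.0 W
From the inner boundary to the expanded polystyrene/fibreglass batt interface, ΣR_partial = 0.1477 K/W.
T_interface = T_in − Q·ΣR_partial = 320.7 K − (156.0)(0.1477) = 297.7 K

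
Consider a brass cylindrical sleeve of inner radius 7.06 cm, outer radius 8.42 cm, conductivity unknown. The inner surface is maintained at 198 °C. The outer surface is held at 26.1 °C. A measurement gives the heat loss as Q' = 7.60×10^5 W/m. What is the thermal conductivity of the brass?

ΣR = ΔT/Q' = |198 − 26.1|/7.60×10^5 = 2.262×10^-4 m·K/W
ln(r₂/r₁)/(2πk) = 2.262×10^-4 ⇒ k = 0.1762/(2π·2.262×10^-4) = 124 W/m·K

k = 124 W/m·K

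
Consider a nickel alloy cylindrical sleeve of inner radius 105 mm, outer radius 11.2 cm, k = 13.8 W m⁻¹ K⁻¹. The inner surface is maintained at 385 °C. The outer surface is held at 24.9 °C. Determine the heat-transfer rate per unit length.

Q' = 2πk·ΔT/ln(r₂/r₁) = 2π × 13.8 × 360.1 / ln(0.112/0.105) = 4.84×10^5 W/m

Q' = 484 kW/m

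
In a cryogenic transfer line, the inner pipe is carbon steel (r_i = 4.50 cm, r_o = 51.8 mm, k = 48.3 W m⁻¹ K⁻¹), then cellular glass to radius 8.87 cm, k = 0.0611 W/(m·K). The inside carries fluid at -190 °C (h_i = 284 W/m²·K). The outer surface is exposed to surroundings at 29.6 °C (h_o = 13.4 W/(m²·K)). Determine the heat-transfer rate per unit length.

Treat each layer as a resistance in series:
  R'_conv,in = 1/(2πr h) = 1/(2π·0.0450·284) = 0.01245 m·K/W
  R'_carbon steel = ln(0.0518/0.0450)/(2πk) = 0.1407/(2π·48.3) = 4.637×10^-4 m·K/W
  R'_cellular glass = ln(0.0887/0.0518)/(2πk) = 0.5379/(2π·0.0611) = 1.401 m·K/W
  R'_conv,out = 1/(2πr h) = 1/(2π·0.0887·13.4) = 0.1339 m·K/W
ΣR = 0.01245 + 4.637×10^-4 + 1.401 + 0.1339 = 1.548 m·K/W
Q' = ΔT/ΣR = (-190 °C − 29.6 °C)/1.548 = -142 W/m
(Negative Q' ⇒ heat flows inward; heat gain = 142 W/m.)

Q' = 142 W/m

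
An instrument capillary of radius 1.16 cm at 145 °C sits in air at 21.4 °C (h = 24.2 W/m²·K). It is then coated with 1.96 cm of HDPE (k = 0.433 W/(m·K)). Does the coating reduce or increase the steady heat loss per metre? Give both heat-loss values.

reduces: 218 → 215 W/m

Critical radius for a cylinder: r_cr = k/h = 0.0179 m = 1.79 cm.
Outer radius after coating: r₂ = 0.0116 + 0.0196 = 0.0312 m.
r₁ < r_cr < r₂: heat loss rises to a maximum at r_cr then falls. Whether the coating helps depends on whether Q(r₂) has dropped back below Q(r₁).
Bare: R = 1/(2πr₁h) = 0.5670 m·K/W; Q = 123.6/0.5670 = 218 W/m.
Coated: R = R_cond + R_conv = 0.5745 m·K/W; Q = 123.6/0.5745 = 215 W/m.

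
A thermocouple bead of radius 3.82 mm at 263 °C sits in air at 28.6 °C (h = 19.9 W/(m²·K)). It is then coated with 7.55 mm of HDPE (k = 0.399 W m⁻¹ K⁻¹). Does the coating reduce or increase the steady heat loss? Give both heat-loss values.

Critical radius for a sphere: r_cr = 2k/h = 0.0401 m = 4.01 cm.
Outer radius after coating: r₂ = 0.00382 + 0.00755 = 0.01137 m.
Since r₁ < r_cr and r₂ ≤ r_cr, the coating moves toward the maximum at r_cr — heat loss rises.
Bare: R = 1/(4πr₁²h) = 274.0 K/W; Q = 234.4/274.0 = 0.855 W.
Coated: R = R_cond + R_conv = 65.60 K/W; Q = 234.4/65.60 = 3.57 W.

increases: 0.855 → 3.57 W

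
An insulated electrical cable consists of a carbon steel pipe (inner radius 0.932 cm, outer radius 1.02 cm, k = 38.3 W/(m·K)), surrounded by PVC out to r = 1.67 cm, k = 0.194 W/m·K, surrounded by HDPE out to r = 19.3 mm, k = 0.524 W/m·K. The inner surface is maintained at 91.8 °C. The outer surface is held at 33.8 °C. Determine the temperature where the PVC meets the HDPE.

T = 39.5 °C

Treat each layer as a resistance in series:
  R'_carbon steel = ln(0.0102/0.00932)/(2πk) = 0.09023/(2π·38.3) = 3.749×10^-4 m·K/W
  R'_PVC = ln(0.0167/0.0102)/(2πk) = 0.4930/(2π·0.194) = 0.4045 m·K/W
  R'_HDPE = ln(0.0193/0.0167)/(2πk) = 0.1447/(2π·0.524) = 0.04395 m·K/W
ΣR = 3.749×10^-4 + 0.4045 + 0.04395 = 0.4488 m·K/W
Q' = ΔT/ΣR = (91.8 °C − 33.8 °C)/0.4488 = 129.2 W/m
From the inner boundary to the PVC/HDPE interface, ΣR_partial = 0.4049 m·K/W.
T_interface = T_in − Q'·ΣR_partial = 91.8 °C − (129.2)(0.4049) = 39.5 °C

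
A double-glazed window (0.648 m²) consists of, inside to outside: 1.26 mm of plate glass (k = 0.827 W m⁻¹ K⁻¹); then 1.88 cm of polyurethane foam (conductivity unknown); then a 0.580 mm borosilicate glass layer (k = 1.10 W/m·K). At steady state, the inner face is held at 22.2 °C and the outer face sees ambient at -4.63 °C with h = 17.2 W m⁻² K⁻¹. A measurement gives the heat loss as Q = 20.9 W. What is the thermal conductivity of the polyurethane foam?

k = 0.0244 W/m·K

ΣR = ΔT/Q = |22.2 − -4.63|/20.9 = 1.284 K/W
Known resistances:
  R_plate glass = L/(kA) = 0.00126/(0.827·0.648) = 0.002351 K/W
  R_borosilicate glass = L/(kA) = 5.80×10^-4/(1.10·0.648) = 8.137×10^-4 K/W
  R_conv,out = 1/(hA) = 1/(17.2·0.648) = 0.08972 K/W
R_polyurethane foam = ΣR − ΣR_known = 1.284 − 0.09288 = 1.191 K/W
L/(kA) = 1.191 ⇒ k = 0.0188/(1.191·0.648) = 0.0244 W/m·K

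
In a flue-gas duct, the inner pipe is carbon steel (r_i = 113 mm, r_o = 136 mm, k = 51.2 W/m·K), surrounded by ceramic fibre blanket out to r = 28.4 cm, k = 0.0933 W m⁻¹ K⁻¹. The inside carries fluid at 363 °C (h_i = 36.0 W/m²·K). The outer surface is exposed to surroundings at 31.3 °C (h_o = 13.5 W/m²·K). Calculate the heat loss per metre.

Series thermal resistances, inner to outer:
  R'_conv,in = 1/(2πr h) = 1/(2π·0.113·36.0) = 0.03912 m·K/W
  R'_carbon steel = ln(0.136/0.113)/(2πk) = 0.1853/(2π·51.2) = 5.759×10^-4 m·K/W
  R'_ceramic fibre blanket = ln(0.284/0.136)/(2πk) = 0.7363/(2π·0.0933) = 1.256 m·K/W
  R'_conv,out = 1/(2πr h) = 1/(2π·0.284·13.5) = 0.04151 m·K/W
ΣR = 0.03912 + 5.759×10^-4 + 1.256 + 0.04151 = 1.337 m·K/W
Q' = ΔT/ΣR = (363 °C − 31.3 °C)/1.337 = 248 W/m

Q' = 248 W/m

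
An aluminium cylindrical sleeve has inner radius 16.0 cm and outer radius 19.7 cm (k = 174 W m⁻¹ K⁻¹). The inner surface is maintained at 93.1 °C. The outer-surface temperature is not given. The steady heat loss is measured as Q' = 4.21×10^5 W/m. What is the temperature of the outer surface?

Series resistances:
  R'_aluminium = ln(0.197/0.160)/(2πk) = 0.2080/(2π·174) = 1.903×10^-4 m·K/W
ΣR = 1.903×10^-4 m·K/W
ΔT = Q'·ΣR = 4.21×10^5 × 1.903×10^-4 = 80.12 K
Heat flows outward, so T_out = T_in − ΔT = 93.1 − 80.12 = 13.0 °C

T_out = 13.0 °C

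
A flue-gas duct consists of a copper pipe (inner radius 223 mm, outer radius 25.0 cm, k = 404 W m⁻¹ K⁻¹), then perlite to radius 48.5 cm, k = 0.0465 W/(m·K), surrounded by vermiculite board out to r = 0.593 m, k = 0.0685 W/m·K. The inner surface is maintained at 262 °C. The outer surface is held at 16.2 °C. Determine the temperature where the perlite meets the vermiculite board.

Treat each layer as a resistance in series:
  R'_copper = ln(0.250/0.223)/(2πk) = 0.1143/(2π·404) = 4.502×10^-5 m·K/W
  R'_perlite = ln(0.485/0.250)/(2πk) = 0.6627/(2π·0.0465) = 2.268 m·K/W
  R'_vermiculite board = ln(0.593/0.485)/(2πk) = 0.2010/(2π·0.0685) = 0.4671 m·K/W
ΣR = 4.502×10^-5 + 2.268 + 0.4671 = 2.735 m·K/W
Q' = ΔT/ΣR = (262 °C − 16.2 °C)/2.735 = 89.87 W/m
From the inner boundary to the perlite/vermiculite board interface, ΣR_partial = 2.268 m·K/W.
T_interface = T_in − Q'·ΣR_partial = 262 °C − (89.87)(2.268) = 58.2 °C

T = 58.2 °C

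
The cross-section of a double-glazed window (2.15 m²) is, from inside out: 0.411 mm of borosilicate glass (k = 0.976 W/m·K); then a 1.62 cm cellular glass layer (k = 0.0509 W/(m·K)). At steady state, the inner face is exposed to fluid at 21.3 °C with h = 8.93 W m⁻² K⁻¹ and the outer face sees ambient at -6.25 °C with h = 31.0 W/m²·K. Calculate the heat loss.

Q = 128 W

Treat each layer as a resistance in series:
  R_conv,in = 1/(hA) = 1/(8.93·2.15) = 0.05208 K/W
  R_borosilicate glass = L/(kA) = 4.11×10^-4/(0.976·2.15) = 1.959×10^-4 K/W
  R_cellular glass = L/(kA) = 0.0162/(0.0509·2.15) = 0.1480 K/W
  R_conv,out = 1/(hA) = 1/(31.0·2.15) = 0.01500 K/W
ΣR = 0.05208 + 1.959×10^-4 + 0.1480 + 0.01500 = 0.2153 K/W
Q = ΔT/ΣR = (21.3 °C − -6.25 °C)/0.2153 = 128 W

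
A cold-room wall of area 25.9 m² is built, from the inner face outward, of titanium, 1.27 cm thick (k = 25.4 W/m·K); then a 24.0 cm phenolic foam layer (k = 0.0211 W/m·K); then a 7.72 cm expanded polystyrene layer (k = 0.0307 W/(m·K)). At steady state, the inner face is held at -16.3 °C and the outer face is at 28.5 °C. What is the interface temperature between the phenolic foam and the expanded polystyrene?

T = 20.4 °C

Series thermal resistances, inner to outer:
  R_titanium = L/(kA) = 0.0127/(25.4·25.9) = 1.931×10^-5 K/W
  R_phenolic foam = L/(kA) = 0.240/(0.0211·25.9) = 0.4392 K/W
  R_expanded polystyrene = L/(kA) = 0.0772/(0.0307·25.9) = 0.09709 K/W
ΣR = 1.931×10^-5 + 0.4392 + 0.09709 = 0.5363 K/W
Q = ΔT/ΣR = (-16.3 °C − 28.5 °C)/0.5363 = -83.54 W
From the inner boundary to the phenolic foam/expanded polystyrene interface, ΣR_partial = 0.4392 K/W.
T_interface = T_in − Q·ΣR_partial = -16.3 °C − (-83.54)(0.4392) = 20.4 °C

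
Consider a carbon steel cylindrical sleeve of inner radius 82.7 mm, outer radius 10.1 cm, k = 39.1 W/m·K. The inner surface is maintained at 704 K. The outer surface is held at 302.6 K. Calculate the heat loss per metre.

Q' = 2πk·ΔT/ln(r₂/r₁) = 2π × 39.1 × 401.4 / ln(0.101/0.0827) = 4.93×10^5 W/m

Q' = 4.93×10^5 W/m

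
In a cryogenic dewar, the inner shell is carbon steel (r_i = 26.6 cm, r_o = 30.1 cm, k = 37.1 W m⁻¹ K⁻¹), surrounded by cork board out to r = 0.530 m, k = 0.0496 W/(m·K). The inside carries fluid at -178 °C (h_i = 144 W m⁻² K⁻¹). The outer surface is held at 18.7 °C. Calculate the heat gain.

Q = 85.1 W

Resistance network (inner→outer):
  R_conv,in = 1/(4πr²h) = 1/(4π·0.266²·144) = 0.007810 K/W
  R_carbon steel = (1/0.266 − 1/0.301)/(4πk) = 0.4371/(4π·37.1) = 9.376×10^-4 K/W
  R_cork board = (1/0.301 − 1/0.530)/(4πk) = 1.435/(4π·0.0496) = 2.303 K/W
ΣR = 0.007810 + 9.376×10^-4 + 2.303 = 2.312 K/W
Q = ΔT/ΣR = (-178 °C − 18.7 °C)/2.312 = -85.1 W
(Negative Q ⇒ heat flows inward; heat gain = 85.1 W.)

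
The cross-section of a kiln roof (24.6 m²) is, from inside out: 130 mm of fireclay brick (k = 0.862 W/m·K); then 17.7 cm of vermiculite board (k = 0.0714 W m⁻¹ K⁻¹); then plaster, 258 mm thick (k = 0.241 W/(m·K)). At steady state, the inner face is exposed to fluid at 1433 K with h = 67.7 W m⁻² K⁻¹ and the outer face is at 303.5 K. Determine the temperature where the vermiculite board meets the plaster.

Series thermal resistances, inner to outer:
  R_conv,in = 1/(hA) = 1/(67.7·24.6) = 6.004×10^-4 K/W
  R_fireclay brick = L/(kA) = 0.130/(0.862·24.6) = 0.006131 K/W
  R_vermiculite board = L/(kA) = 0.177/(0.0714·24.6) = 0.1008 K/W
  R_plaster = L/(kA) = 0.258/(0.241·24.6) = 0.04352 K/W
ΣR = 6.004×10^-4 + 0.006131 + 0.1008 + 0.04352 = 0.1511 K/W
Q = ΔT/ΣR = (1433 K − 303.5 K)/0.1511 = 7475 W
From the inner boundary to the vermiculite board/plaster interface, ΣR_partial = 0.1075 K/W.
T_interface = T_in − Q·ΣR_partial = 1433 K − (7475)(0.1075) = 629 K

T = 629 K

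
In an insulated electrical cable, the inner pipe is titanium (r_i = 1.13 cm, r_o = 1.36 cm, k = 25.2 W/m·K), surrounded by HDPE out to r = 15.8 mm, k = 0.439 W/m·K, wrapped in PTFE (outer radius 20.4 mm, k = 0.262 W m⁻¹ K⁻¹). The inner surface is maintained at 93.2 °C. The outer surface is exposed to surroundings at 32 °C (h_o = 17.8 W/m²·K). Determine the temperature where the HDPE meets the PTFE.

T = 88.0 °C

Resistance network (inner→outer):
  R'_titanium = ln(0.0136/0.0113)/(2πk) = 0.1853/(2π·25.2) = 0.001170 m·K/W
  R'_HDPE = ln(0.0158/0.0136)/(2πk) = 0.1499/(2π·0.439) = 0.05436 m·K/W
  R'_PTFE = ln(0.0204/0.0158)/(2πk) = 0.2555/(2π·0.262) = 0.1552 m·K/W
  R'_conv,out = 1/(2πr h) = 1/(2π·0.0204·17.8) = 0.4383 m·K/W
ΣR = 0.001170 + 0.05436 + 0.1552 + 0.4383 = 0.6490 m·K/W
Q' = ΔT/ΣR = (93.2 °C − 32 °C)/0.6490 = 94.30 W/m
From the inner boundary to the HDPE/PTFE interface, ΣR_partial = 0.05553 m·K/W.
T_interface = T_in − Q'·ΣR_partial = 93.2 °C − (94.30)(0.05553) = 88.0 °C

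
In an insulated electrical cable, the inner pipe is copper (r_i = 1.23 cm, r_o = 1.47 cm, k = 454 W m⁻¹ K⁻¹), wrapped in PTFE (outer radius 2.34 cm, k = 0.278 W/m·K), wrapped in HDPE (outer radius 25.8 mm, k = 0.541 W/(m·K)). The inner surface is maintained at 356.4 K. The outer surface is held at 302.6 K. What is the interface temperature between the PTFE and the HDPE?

Resistance network (inner→outer):
  R'_copper = ln(0.0147/0.0123)/(2πk) = 0.1782/(2π·454) = 6.249×10^-5 m·K/W
  R'_PTFE = ln(0.0234/0.0147)/(2πk) = 0.4649/(2π·0.278) = 0.2661 m·K/W
  R'_HDPE = ln(0.0258/0.0234)/(2πk) = 0.09764/(2π·0.541) = 0.02872 m·K/W
ΣR = 6.249×10^-5 + 0.2661 + 0.02872 = 0.2949 m·K/W
Q' = ΔT/ΣR = (356.4 K − 302.6 K)/0.2949 = 182.4 W/m
From the inner boundary to the PTFE/HDPE interface, ΣR_partial = 0.2662 m·K/W.
T_interface = T_in − Q'·ΣR_partial = 356.4 K − (182.4)(0.2662) = 307.8 K

T = 307.8 K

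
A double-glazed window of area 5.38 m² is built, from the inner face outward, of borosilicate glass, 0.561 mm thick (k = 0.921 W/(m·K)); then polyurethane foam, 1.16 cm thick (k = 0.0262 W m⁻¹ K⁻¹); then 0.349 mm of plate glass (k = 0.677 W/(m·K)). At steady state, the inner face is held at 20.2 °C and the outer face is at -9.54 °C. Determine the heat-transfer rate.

Q = 360 W

Treat each layer as a resistance in series:
  R_borosilicate glass = L/(kA) = 5.61×10^-4/(0.921·5.38) = 1.132×10^-4 K/W
  R_polyurethane foam = L/(kA) = 0.0116/(0.0262·5.38) = 0.08230 K/W
  R_plate glass = L/(kA) = 3.49×10^-4/(0.677·5.38) = 9.582×10^-5 K/W
ΣR = 1.132×10^-4 + 0.08230 + 9.582×10^-5 = 0.08251 K/W
Q = ΔT/ΣR = (20.2 °C − -9.54 °C)/0.08251 = 360 W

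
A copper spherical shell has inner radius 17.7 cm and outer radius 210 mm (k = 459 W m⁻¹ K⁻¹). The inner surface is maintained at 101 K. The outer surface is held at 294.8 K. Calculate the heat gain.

Q = 4πk·ΔT/(1/r₁ − 1/r₂) = 4π × 459 × 193.8 / (1/0.177 − 1/0.210) = 1.26×10^6 W

Q = 1.26×10^6 W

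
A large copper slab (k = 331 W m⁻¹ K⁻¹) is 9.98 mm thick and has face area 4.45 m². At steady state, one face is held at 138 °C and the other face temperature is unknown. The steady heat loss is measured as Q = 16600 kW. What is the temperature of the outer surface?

Series resistances:
  R_copper = L/(kA) = 0.00998/(331·4.45) = 6.776×10^-6 K/W
ΣR = 6.776×10^-6 K/W
ΔT = Q·ΣR = 1.66×10^7 × 6.776×10^-6 = 112.5 K
Heat flows outward, so T_out = T_in − ΔT = 138 − 112.5 = 25.5 °C

T_out = 25.5 °C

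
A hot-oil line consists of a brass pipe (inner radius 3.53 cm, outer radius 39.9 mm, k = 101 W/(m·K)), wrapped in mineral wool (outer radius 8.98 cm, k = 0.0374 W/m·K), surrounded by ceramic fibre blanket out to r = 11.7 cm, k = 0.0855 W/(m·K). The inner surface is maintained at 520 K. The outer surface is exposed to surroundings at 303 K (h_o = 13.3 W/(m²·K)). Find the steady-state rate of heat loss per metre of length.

Resistance network (inner→outer):
  R'_brass = ln(0.0399/0.0353)/(2πk) = 0.1225/(2π·101) = 1.930×10^-4 m·K/W
  R'_mineral wool = ln(0.0898/0.0399)/(2πk) = 0.8112/(2π·0.0374) = 3.452 m·K/W
  R'_ceramic fibre blanket = ln(0.117/0.0898)/(2πk) = 0.2646/(2π·0.0855) = 0.4925 m·K/W
  R'_conv,out = 1/(2πr h) = 1/(2π·0.117·13.3) = 0.1023 m·K/W
ΣR = 1.930×10^-4 + 3.452 + 0.4925 + 0.1023 = 4.047 m·K/W
Q' = ΔT/ΣR = (520 K − 303 K)/4.047 = 53.6 W/m

Q' = 53.6 W/m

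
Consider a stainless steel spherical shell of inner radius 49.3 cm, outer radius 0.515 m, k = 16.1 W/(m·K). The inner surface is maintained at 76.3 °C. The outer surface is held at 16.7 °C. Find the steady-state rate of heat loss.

Q = 139 kW

Q = 4πk·ΔT/(1/r₁ − 1/r₂) = 4π × 16.1 × 59.6 / (1/0.493 − 1/0.515) = 1.39×10^5 W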